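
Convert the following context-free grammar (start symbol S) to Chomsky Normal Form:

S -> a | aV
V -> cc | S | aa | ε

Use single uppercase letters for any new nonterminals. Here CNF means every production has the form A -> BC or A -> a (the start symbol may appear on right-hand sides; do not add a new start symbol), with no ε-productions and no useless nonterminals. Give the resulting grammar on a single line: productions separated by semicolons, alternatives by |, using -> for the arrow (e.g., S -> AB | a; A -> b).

Nullable: {V}; after ε-elimination: S -> a | aV; V -> S | aa | cc.
After unit-elimination: S -> a | aV; V -> a | aV | aa | cc.
TERM: introduce A -> a, B -> c and substitute in every rule of length ≥2.

S -> a | AV; A -> a; B -> c; V -> a | AA | AV | BB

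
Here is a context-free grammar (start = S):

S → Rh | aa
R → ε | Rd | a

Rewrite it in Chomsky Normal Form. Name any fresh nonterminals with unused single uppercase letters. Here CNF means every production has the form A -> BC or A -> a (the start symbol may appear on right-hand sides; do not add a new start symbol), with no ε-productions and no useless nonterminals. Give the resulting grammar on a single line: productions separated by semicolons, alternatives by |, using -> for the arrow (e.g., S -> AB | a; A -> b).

S -> h | CC | RB; A -> d; B -> h; C -> a; R -> a | d | RA

Nullable: {R}; after ε-elimination: S -> h | Rh | aa; R -> a | d | Rd.
No unit productions to eliminate.
TERM: introduce C -> a, A -> d, B -> h and substitute in every rule of length ≥2.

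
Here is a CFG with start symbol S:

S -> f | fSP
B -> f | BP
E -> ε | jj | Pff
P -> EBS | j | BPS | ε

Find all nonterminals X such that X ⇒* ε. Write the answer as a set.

{E, P}

Directly nullable (have an ε-rule): {E, P}.
Not nullable: B, S — each has a terminal in every rule's right-hand side or depends on a non-nullable symbol.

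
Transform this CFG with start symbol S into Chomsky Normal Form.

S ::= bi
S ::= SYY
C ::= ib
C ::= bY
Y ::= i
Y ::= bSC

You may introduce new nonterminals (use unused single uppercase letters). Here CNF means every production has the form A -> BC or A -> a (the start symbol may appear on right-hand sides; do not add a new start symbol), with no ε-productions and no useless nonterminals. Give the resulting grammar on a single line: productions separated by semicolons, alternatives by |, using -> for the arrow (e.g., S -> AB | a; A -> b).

No ε-productions.
No unit productions to eliminate.
TERM: introduce A -> b, B -> i and substitute in every rule of length ≥2.
BIN: S -> SYY becomes S -> SD, D -> YY; Y -> ASC becomes Y -> AE, E -> SC.

S -> AB | SD; A -> b; B -> i; C -> AY | BA; D -> YY; E -> SC; Y -> i | AE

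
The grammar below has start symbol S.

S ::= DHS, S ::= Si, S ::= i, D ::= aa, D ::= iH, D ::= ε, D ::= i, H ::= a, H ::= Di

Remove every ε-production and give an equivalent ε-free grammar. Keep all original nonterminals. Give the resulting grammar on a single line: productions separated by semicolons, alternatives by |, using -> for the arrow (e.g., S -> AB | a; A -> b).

Nullable set: {D}.
S -> DHS: D nullable, giving DHS | HS.
Drop D -> ε.
H -> Di: D nullable, giving Di | i.
Unchanged (no nullable symbols): S -> Si; S -> i; D -> aa; D -> i; D -> iH; H -> a.

S -> i | HS | Si | DHS; D -> i | aa | iH; H -> a | i | Di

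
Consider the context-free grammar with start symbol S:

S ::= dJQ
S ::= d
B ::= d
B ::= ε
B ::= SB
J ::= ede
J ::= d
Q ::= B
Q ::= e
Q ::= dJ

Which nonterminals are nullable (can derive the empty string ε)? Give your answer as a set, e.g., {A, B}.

{B, Q}

Directly nullable (have an ε-rule): {B}.
Q is nullable via Q -> B (every symbol on the right is already known nullable).
Not nullable: J, S — each has a terminal in every rule's right-hand side or depends on a non-nullable symbol.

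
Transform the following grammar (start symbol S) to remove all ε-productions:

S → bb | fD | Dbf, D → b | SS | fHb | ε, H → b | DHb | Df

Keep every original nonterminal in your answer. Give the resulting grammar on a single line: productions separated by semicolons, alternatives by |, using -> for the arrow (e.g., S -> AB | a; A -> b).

S -> f | bb | bf | fD | Dbf; D -> b | SS | fHb; H -> b | f | Df | Hb | DHb

Nullable set: {D}.
S -> Dbf: D nullable, giving Dbf | bf.
S -> fD: D nullable, giving f | fD.
Drop D -> ε.
H -> DHb: D nullable, giving DHb | Hb.
H -> Df: D nullable, giving Df | f.
Unchanged (no nullable symbols): S -> bb; D -> SS; D -> b; D -> fHb; H -> b.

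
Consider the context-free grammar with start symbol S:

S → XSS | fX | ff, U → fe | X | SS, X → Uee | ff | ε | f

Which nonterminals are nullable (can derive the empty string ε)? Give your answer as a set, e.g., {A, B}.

{U, X}

Directly nullable (have an ε-rule): {X}.
U is nullable via U -> X (every symbol on the right is already known nullable).
Not nullable: S — each has a terminal in every rule's right-hand side or depends on a non-nullable symbol.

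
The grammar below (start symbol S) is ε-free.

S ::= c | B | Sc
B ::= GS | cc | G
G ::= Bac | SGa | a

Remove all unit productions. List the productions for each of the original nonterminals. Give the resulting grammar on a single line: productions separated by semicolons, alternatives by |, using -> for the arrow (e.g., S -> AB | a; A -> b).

S -> a | c | GS | Sc | cc | Bac | SGa; B -> a | GS | cc | Bac | SGa; G -> a | Bac | SGa

Unit productions: B->G, S->B.
Unit pairs (A ⇒* B via units): (B,G), (S,B), (S,G).
S: inherits non-unit rules of {B, G, S} → Bac | GS | SGa | Sc | a | c | cc.
B: inherits non-unit rules of {B, G} → Bac | GS | SGa | a | cc.
G: inherits non-unit rules of {G} → Bac | SGa | a.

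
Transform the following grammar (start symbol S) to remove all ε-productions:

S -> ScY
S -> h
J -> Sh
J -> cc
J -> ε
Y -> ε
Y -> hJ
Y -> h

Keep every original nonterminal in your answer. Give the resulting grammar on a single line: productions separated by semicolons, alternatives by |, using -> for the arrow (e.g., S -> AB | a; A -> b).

Nullable set: {J, Y}.
S -> ScY: Y nullable, giving Sc | ScY.
Drop J -> ε.
Drop Y -> ε.
Y -> hJ: J nullable, giving h | hJ.
Unchanged (no nullable symbols): S -> h; J -> Sh; J -> cc; Y -> h.

S -> h | Sc | ScY; J -> Sh | cc; Y -> h | hJ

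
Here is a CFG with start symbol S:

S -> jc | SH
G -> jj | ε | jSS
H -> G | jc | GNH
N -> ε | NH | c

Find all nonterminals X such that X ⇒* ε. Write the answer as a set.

Directly nullable (have an ε-rule): {G, N}.
H is nullable via H -> G (every symbol on the right is already known nullable).
Not nullable: S — each has a terminal in every rule's right-hand side or depends on a non-nullable symbol.

{G, H, N}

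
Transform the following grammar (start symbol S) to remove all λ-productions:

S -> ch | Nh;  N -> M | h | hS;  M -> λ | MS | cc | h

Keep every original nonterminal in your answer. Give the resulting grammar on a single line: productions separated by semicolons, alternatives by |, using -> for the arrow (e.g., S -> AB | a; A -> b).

S -> h | Nh | ch; M -> S | h | MS | cc; N -> M | h | hS

Nullable set: {M, N}.
S -> Nh: N nullable, giving Nh | h.
Drop M -> λ.
M -> MS: M nullable, giving MS | S.
N -> M: M nullable, giving M.
Unchanged (no nullable symbols): S -> ch; M -> cc; M -> h; N -> h; N -> hS.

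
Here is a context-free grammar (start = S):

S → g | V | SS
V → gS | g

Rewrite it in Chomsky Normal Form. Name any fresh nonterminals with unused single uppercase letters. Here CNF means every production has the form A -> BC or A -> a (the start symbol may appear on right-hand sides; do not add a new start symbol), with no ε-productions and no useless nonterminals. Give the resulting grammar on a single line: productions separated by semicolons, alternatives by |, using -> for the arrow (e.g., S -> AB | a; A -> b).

No ε-productions.
After unit-elimination: S -> g | SS | gS; V -> g | gS.
TERM: introduce A -> g and substitute in every rule of length ≥2.
Drop unreachable/unproductive: V.

S -> g | AS | SS; A -> g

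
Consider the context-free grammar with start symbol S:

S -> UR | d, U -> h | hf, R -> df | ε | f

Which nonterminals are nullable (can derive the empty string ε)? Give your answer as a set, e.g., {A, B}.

Directly nullable (have an ε-rule): {R}.
Not nullable: S, U — each has a terminal in every rule's right-hand side or depends on a non-nullable symbol.

{R}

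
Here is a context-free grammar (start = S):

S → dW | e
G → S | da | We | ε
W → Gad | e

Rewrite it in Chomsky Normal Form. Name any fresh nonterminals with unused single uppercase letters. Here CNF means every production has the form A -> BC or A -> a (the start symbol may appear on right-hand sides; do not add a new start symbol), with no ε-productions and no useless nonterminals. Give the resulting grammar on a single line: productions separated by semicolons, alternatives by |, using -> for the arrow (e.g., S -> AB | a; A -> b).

S -> e | BW; A -> e; B -> d; C -> a; D -> CB; G -> e | BC | BW | WA; W -> e | CB | GD

Nullable: {G}; after ε-elimination: S -> e | dW; G -> S | We | da; W -> e | ad | Gad.
After unit-elimination: S -> e | dW; G -> e | We | dW | da; W -> e | ad | Gad.
TERM: introduce C -> a, B -> d, A -> e and substitute in every rule of length ≥2.
BIN: W -> GCB becomes W -> GD, D -> CB.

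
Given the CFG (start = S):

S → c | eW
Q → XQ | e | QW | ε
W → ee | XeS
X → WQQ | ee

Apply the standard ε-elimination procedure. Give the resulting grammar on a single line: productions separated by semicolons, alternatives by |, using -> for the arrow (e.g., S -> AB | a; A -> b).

Nullable set: {Q}.
Drop Q -> ε.
Q -> QW: Q nullable, giving QW | W.
Q -> XQ: Q nullable, giving X | XQ.
X -> WQQ: Q, Q nullable, giving W | WQ | WQQ.
Unchanged (no nullable symbols): S -> c; S -> eW; Q -> e; W -> XeS; W -> ee; X -> ee.

S -> c | eW; Q -> W | X | e | QW | XQ; W -> ee | XeS; X -> W | WQ | ee | WQQ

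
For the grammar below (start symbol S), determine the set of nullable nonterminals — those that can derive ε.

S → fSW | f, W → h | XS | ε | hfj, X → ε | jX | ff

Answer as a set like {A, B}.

Directly nullable (have an ε-rule): {W, X}.
Not nullable: S — each has a terminal in every rule's right-hand side or depends on a non-nullable symbol.

{W, X}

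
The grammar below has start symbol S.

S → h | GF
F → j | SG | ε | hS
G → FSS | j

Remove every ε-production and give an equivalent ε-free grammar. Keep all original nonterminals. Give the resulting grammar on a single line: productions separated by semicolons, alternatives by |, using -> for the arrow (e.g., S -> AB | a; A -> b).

S -> G | h | GF; F -> j | SG | hS; G -> j | SS | FSS

Nullable set: {F}.
S -> GF: F nullable, giving G | GF.
Drop F -> ε.
G -> FSS: F nullable, giving FSS | SS.
Unchanged (no nullable symbols): S -> h; F -> SG; F -> hS; F -> j; G -> j.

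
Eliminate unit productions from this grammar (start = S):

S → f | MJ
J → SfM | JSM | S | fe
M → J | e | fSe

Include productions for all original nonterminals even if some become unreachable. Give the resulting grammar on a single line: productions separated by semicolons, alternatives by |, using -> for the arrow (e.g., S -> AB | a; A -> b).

S -> f | MJ; J -> f | MJ | fe | JSM | SfM; M -> e | f | MJ | fe | JSM | SfM | fSe

Unit productions: J->S, M->J.
Unit pairs (A ⇒* B via units): (J,S), (M,J), (M,S).
S: inherits non-unit rules of {S} → MJ | f.
J: inherits non-unit rules of {J, S} → JSM | MJ | SfM | f | fe.
M: inherits non-unit rules of {J, M, S} → JSM | MJ | SfM | e | f | fSe | fe.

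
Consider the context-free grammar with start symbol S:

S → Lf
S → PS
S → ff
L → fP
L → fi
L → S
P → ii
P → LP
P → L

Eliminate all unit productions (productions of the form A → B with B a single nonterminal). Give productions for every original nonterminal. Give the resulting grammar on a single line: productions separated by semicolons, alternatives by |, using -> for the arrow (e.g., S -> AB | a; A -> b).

S -> Lf | PS | ff; L -> Lf | PS | fP | ff | fi; P -> LP | Lf | PS | fP | ff | fi | ii

Unit productions: L->S, P->L.
Unit pairs (A ⇒* B via units): (L,S), (P,L), (P,S).
S: inherits non-unit rules of {S} → Lf | PS | ff.
L: inherits non-unit rules of {L, S} → Lf | PS | fP | ff | fi.
P: inherits non-unit rules of {L, P, S} → LP | Lf | PS | fP | ff | fi | ii.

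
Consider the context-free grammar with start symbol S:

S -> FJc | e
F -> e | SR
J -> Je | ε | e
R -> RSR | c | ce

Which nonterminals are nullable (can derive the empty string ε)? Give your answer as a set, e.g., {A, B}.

Directly nullable (have an ε-rule): {J}.
Not nullable: F, R, S — each has a terminal in every rule's right-hand side or depends on a non-nullable symbol.

{J}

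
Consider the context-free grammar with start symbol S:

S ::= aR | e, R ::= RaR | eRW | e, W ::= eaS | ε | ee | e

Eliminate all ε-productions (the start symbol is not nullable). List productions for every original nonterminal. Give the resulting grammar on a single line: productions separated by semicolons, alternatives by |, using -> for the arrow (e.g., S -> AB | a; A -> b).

Nullable set: {W}.
R -> eRW: W nullable, giving eR | eRW.
Drop W -> ε.
Unchanged (no nullable symbols): S -> aR; S -> e; R -> RaR; R -> e; W -> e; W -> eaS; W -> ee.

S -> e | aR; R -> e | eR | RaR | eRW; W -> e | ee | eaS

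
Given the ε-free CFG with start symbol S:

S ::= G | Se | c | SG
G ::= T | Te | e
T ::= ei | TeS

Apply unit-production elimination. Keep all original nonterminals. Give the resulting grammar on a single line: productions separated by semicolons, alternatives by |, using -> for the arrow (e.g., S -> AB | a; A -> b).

Unit productions: G->T, S->G.
Unit pairs (A ⇒* B via units): (G,T), (S,G), (S,T).
S: inherits non-unit rules of {G, S, T} → SG | Se | Te | TeS | c | e | ei.
G: inherits non-unit rules of {G, T} → Te | TeS | e | ei.
T: inherits non-unit rules of {T} → TeS | ei.

S -> c | e | SG | Se | Te | ei | TeS; G -> e | Te | ei | TeS; T -> ei | TeS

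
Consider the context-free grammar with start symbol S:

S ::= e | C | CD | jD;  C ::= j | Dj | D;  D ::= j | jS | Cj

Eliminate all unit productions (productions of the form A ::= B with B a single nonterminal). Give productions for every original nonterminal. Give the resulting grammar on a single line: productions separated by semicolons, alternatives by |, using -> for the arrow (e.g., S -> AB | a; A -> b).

Unit productions: C->D, S->C.
Unit pairs (A ⇒* B via units): (C,D), (S,C), (S,D).
S: inherits non-unit rules of {C, D, S} → CD | Cj | Dj | e | j | jD | jS.
C: inherits non-unit rules of {C, D} → Cj | Dj | j | jS.
D: inherits non-unit rules of {D} → Cj | j | jS.

S -> e | j | CD | Cj | Dj | jD | jS; C -> j | Cj | Dj | jS; D -> j | Cj | jS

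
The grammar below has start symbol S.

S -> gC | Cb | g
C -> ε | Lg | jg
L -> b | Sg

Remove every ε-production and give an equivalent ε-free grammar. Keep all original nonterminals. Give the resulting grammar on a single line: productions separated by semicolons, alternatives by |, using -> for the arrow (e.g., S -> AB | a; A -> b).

Nullable set: {C}.
S -> Cb: C nullable, giving Cb | b.
S -> gC: C nullable, giving g | gC.
Drop C -> ε.
Unchanged (no nullable symbols): S -> g; C -> Lg; C -> jg; L -> Sg; L -> b.

S -> b | g | Cb | gC; C -> Lg | jg; L -> b | Sg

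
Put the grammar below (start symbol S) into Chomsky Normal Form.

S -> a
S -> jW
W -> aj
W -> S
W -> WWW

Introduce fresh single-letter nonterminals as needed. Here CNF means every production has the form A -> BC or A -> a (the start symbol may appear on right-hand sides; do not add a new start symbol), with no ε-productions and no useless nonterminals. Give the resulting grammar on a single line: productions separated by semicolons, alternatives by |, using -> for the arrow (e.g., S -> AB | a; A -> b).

S -> a | AW; A -> j; B -> a; C -> WW; W -> a | AW | BA | WC

No ε-productions.
After unit-elimination: S -> a | jW; W -> a | aj | jW | WWW.
TERM: introduce B -> a, A -> j and substitute in every rule of length ≥2.
BIN: W -> WWW becomes W -> WC, C -> WW.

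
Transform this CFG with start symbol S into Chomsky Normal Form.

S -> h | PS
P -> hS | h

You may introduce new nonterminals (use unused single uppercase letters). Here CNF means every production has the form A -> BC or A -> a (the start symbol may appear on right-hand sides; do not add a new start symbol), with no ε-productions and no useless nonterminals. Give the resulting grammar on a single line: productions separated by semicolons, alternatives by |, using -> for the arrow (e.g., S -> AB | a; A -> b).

No ε-productions.
No unit productions to eliminate.
TERM: introduce A -> h and substitute in every rule of length ≥2.

S -> h | PS; A -> h; P -> h | AS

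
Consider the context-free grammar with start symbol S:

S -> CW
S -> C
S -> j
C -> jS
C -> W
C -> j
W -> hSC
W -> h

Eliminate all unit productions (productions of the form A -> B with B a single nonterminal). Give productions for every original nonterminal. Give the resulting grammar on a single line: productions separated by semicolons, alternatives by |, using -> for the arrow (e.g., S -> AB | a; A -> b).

Unit productions: C->W, S->C.
Unit pairs (A ⇒* B via units): (C,W), (S,C), (S,W).
S: inherits non-unit rules of {C, S, W} → CW | h | hSC | j | jS.
C: inherits non-unit rules of {C, W} → h | hSC | j | jS.
W: inherits non-unit rules of {W} → h | hSC.

S -> h | j | CW | jS | hSC; C -> h | j | jS | hSC; W -> h | hSC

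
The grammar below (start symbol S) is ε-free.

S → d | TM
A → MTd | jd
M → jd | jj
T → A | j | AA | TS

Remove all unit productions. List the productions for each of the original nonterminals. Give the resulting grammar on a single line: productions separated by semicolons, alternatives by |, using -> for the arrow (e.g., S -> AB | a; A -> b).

Unit productions: T->A.
Unit pairs (A ⇒* B via units): (T,A).
S: inherits non-unit rules of {S} → TM | d.
A: inherits non-unit rules of {A} → MTd | jd.
M: inherits non-unit rules of {M} → jd | jj.
T: inherits non-unit rules of {A, T} → AA | MTd | TS | j | jd.

S -> d | TM; A -> jd | MTd; M -> jd | jj; T -> j | AA | TS | jd | MTd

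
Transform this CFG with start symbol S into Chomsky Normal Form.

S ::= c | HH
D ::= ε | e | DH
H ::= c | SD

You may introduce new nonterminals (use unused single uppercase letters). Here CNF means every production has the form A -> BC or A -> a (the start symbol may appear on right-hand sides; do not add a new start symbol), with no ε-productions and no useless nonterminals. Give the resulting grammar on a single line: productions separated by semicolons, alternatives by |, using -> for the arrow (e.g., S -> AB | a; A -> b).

S -> c | HH; D -> c | e | DH | HH | SD; H -> c | HH | SD

Nullable: {D}; after ε-elimination: S -> c | HH; D -> H | e | DH; H -> S | c | SD.
After unit-elimination: S -> c | HH; D -> c | e | DH | HH | SD; H -> c | HH | SD.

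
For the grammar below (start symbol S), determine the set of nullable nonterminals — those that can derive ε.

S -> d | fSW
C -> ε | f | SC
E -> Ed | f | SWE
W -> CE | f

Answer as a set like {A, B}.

{C}

Directly nullable (have an ε-rule): {C}.
Not nullable: E, S, W — each has a terminal in every rule's right-hand side or depends on a non-nullable symbol.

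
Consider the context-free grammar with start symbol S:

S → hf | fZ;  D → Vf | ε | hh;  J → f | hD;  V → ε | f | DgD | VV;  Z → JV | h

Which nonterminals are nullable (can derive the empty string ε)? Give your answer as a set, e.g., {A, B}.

{D, V}

Directly nullable (have an ε-rule): {D, V}.
Not nullable: J, S, Z — each has a terminal in every rule's right-hand side or depends on a non-nullable symbol.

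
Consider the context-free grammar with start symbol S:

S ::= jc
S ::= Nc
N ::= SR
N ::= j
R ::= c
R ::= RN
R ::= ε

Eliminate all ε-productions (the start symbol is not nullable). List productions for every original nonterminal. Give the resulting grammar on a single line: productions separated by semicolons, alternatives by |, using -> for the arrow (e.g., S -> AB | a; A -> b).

S -> Nc | jc; N -> S | j | SR; R -> N | c | RN

Nullable set: {R}.
N -> SR: R nullable, giving S | SR.
Drop R -> ε.
R -> RN: R nullable, giving N | RN.
Unchanged (no nullable symbols): S -> Nc; S -> jc; N -> j; R -> c.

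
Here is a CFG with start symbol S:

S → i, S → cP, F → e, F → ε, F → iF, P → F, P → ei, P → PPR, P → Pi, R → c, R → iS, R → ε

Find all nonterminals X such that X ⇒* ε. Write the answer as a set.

{F, P, R}

Directly nullable (have an ε-rule): {F, R}.
P is nullable via P -> F (every symbol on the right is already known nullable).
Not nullable: S — each has a terminal in every rule's right-hand side or depends on a non-nullable symbol.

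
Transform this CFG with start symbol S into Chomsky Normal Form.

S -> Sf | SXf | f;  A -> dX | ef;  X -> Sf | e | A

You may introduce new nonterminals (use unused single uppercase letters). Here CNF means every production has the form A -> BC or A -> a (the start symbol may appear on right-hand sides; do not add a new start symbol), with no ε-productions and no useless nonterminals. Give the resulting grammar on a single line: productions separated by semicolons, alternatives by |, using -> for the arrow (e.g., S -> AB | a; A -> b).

S -> f | SD | SE; B -> d; C -> e; D -> f; E -> XD; X -> e | BX | CD | SD

No ε-productions.
After unit-elimination: S -> f | Sf | SXf; A -> dX | ef; X -> e | Sf | dX | ef.
TERM: introduce B -> d, C -> e, D -> f and substitute in every rule of length ≥2.
BIN: S -> SXD becomes S -> SE, E -> XD.
Drop unreachable/unproductive: A.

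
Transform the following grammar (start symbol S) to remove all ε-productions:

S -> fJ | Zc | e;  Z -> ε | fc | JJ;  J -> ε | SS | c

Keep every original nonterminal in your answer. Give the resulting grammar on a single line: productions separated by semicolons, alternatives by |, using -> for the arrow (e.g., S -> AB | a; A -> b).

S -> c | e | f | Zc | fJ; J -> c | SS; Z -> J | JJ | fc

Nullable set: {J, Z}.
S -> Zc: Z nullable, giving Zc | c.
S -> fJ: J nullable, giving f | fJ.
Drop J -> ε.
Drop Z -> ε.
Z -> JJ: J, J nullable, giving J | JJ.
Unchanged (no nullable symbols): S -> e; J -> SS; J -> c; Z -> fc.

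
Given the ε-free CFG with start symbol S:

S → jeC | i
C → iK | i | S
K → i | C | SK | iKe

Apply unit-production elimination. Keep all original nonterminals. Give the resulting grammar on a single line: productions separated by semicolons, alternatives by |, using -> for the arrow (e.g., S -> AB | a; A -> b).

S -> i | jeC; C -> i | iK | jeC; K -> i | SK | iK | iKe | jeC

Unit productions: C->S, K->C.
Unit pairs (A ⇒* B via units): (C,S), (K,C), (K,S).
S: inherits non-unit rules of {S} → i | jeC.
C: inherits non-unit rules of {C, S} → i | iK | jeC.
K: inherits non-unit rules of {C, K, S} → SK | i | iK | iKe | jeC.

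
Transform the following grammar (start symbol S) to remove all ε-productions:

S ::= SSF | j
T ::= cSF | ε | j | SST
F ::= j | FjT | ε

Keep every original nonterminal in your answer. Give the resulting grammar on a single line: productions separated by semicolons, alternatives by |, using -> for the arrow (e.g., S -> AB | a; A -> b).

S -> j | SS | SSF; F -> j | Fj | jT | FjT; T -> j | SS | cS | SST | cSF

Nullable set: {F, T}.
S -> SSF: F nullable, giving SS | SSF.
Drop F -> ε.
F -> FjT: F, T nullable, giving Fj | FjT | j | jT.
Drop T -> ε.
T -> SST: T nullable, giving SS | SST.
T -> cSF: F nullable, giving cS | cSF.
Unchanged (no nullable symbols): S -> j; F -> j; T -> j.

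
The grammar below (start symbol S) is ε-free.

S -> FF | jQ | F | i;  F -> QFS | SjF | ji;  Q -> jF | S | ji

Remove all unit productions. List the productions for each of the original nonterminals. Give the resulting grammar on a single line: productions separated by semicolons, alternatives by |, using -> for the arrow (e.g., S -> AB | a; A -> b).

S -> i | FF | jQ | ji | QFS | SjF; F -> ji | QFS | SjF; Q -> i | FF | jF | jQ | ji | QFS | SjF

Unit productions: Q->S, S->F.
Unit pairs (A ⇒* B via units): (Q,F), (Q,S), (S,F).
S: inherits non-unit rules of {F, S} → FF | QFS | SjF | i | jQ | ji.
F: inherits non-unit rules of {F} → QFS | SjF | ji.
Q: inherits non-unit rules of {F, Q, S} → FF | QFS | SjF | i | jF | jQ | ji.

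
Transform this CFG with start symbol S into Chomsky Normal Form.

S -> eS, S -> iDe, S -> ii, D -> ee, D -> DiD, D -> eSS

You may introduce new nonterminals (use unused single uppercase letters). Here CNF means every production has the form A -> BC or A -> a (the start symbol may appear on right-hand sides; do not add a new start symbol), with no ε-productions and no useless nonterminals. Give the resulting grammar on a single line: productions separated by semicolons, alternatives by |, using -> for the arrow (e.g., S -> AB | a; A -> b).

S -> AA | AF | BS; A -> i; B -> e; C -> SS; D -> BB | BC | DE; E -> AD; F -> DB

No ε-productions.
No unit productions to eliminate.
TERM: introduce B -> e, A -> i and substitute in every rule of length ≥2.
BIN: D -> BSS becomes D -> BC, C -> SS; D -> DAD becomes D -> DE, E -> AD; S -> ADB becomes S -> AF, F -> DB.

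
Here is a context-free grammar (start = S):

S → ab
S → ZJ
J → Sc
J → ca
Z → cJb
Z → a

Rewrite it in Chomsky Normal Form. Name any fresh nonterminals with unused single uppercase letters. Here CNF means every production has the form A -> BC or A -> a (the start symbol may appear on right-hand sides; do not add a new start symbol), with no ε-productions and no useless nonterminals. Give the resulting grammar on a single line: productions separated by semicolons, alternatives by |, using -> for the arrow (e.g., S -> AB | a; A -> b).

S -> BC | ZJ; A -> c; B -> a; C -> b; D -> JC; J -> AB | SA; Z -> a | AD

No ε-productions.
No unit productions to eliminate.
TERM: introduce B -> a, C -> b, A -> c and substitute in every rule of length ≥2.
BIN: Z -> AJC becomes Z -> AD, D -> JC.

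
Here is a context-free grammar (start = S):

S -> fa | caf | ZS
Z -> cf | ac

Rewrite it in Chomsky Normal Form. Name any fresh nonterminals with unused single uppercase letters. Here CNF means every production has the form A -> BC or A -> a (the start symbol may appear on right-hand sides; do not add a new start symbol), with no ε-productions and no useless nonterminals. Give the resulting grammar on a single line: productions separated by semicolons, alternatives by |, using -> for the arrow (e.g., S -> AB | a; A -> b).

S -> AD | CB | ZS; A -> c; B -> a; C -> f; D -> BC; Z -> AC | BA

No ε-productions.
No unit productions to eliminate.
TERM: introduce B -> a, A -> c, C -> f and substitute in every rule of length ≥2.
BIN: S -> ABC becomes S -> AD, D -> BC.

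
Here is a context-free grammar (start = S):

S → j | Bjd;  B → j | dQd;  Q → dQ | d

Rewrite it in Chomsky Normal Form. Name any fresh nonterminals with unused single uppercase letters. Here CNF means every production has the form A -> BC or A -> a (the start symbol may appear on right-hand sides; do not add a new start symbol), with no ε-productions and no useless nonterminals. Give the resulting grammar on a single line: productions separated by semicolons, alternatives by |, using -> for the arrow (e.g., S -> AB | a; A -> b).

S -> j | BE; A -> d; B -> j | AD; C -> j; D -> QA; E -> CA; Q -> d | AQ

No ε-productions.
No unit productions to eliminate.
TERM: introduce A -> d, C -> j and substitute in every rule of length ≥2.
BIN: B -> AQA becomes B -> AD, D -> QA; S -> BCA becomes S -> BE, E -> CA.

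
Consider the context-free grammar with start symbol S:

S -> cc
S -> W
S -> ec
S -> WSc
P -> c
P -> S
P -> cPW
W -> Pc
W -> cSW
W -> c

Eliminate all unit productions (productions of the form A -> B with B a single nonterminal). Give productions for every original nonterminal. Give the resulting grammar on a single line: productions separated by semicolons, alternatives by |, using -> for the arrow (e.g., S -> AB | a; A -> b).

Unit productions: P->S, S->W.
Unit pairs (A ⇒* B via units): (P,S), (P,W), (S,W).
S: inherits non-unit rules of {S, W} → Pc | WSc | c | cSW | cc | ec.
P: inherits non-unit rules of {P, S, W} → Pc | WSc | c | cPW | cSW | cc | ec.
W: inherits non-unit rules of {W} → Pc | c | cSW.

S -> c | Pc | cc | ec | WSc | cSW; P -> c | Pc | cc | ec | WSc | cPW | cSW; W -> c | Pc | cSW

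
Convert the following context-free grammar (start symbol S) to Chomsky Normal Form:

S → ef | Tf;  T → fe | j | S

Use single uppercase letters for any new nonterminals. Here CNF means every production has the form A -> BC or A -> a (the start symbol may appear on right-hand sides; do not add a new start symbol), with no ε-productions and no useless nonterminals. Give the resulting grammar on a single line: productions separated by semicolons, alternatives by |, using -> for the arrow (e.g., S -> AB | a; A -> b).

No ε-productions.
After unit-elimination: S -> Tf | ef; T -> j | Tf | ef | fe.
TERM: introduce B -> e, A -> f and substitute in every rule of length ≥2.

S -> BA | TA; A -> f; B -> e; T -> j | AB | BA | TA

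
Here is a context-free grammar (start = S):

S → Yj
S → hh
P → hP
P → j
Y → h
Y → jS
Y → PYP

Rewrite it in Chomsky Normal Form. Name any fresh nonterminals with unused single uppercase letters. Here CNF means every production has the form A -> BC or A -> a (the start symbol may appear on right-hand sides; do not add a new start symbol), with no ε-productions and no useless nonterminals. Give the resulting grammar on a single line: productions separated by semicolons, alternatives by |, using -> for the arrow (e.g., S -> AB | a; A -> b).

S -> AA | YB; A -> h; B -> j; C -> YP; P -> j | AP; Y -> h | BS | PC

No ε-productions.
No unit productions to eliminate.
TERM: introduce A -> h, B -> j and substitute in every rule of length ≥2.
BIN: Y -> PYP becomes Y -> PC, C -> YP.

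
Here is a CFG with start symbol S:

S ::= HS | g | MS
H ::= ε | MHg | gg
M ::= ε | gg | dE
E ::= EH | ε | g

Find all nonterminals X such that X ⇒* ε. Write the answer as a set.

Directly nullable (have an ε-rule): {E, H, M}.
Not nullable: S — each has a terminal in every rule's right-hand side or depends on a non-nullable symbol.

{E, H, M}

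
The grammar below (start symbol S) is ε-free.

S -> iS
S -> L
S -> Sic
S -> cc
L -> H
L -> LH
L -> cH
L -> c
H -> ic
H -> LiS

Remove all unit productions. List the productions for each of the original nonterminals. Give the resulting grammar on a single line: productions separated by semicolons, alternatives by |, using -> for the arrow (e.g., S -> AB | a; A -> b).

Unit productions: L->H, S->L.
Unit pairs (A ⇒* B via units): (L,H), (S,H), (S,L).
S: inherits non-unit rules of {H, L, S} → LH | LiS | Sic | c | cH | cc | iS | ic.
H: inherits non-unit rules of {H} → LiS | ic.
L: inherits non-unit rules of {H, L} → LH | LiS | c | cH | ic.

S -> c | LH | cH | cc | iS | ic | LiS | Sic; H -> ic | LiS; L -> c | LH | cH | ic | LiS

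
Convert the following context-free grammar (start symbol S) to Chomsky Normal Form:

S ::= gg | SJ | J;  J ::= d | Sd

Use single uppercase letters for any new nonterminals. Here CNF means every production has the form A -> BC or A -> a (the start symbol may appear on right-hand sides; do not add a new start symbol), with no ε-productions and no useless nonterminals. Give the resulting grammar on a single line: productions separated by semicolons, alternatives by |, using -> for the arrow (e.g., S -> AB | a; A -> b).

S -> d | BB | SA | SJ; A -> d; B -> g; J -> d | SA

No ε-productions.
After unit-elimination: S -> d | SJ | Sd | gg; J -> d | Sd.
TERM: introduce A -> d, B -> g and substitute in every rule of length ≥2.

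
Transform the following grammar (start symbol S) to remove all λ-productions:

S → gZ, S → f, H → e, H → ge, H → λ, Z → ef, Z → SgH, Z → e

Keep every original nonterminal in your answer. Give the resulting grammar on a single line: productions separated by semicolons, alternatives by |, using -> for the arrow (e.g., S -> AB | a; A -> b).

S -> f | gZ; H -> e | ge; Z -> e | Sg | ef | SgH

Nullable set: {H}.
Drop H -> λ.
Z -> SgH: H nullable, giving Sg | SgH.
Unchanged (no nullable symbols): S -> f; S -> gZ; H -> e; H -> ge; Z -> e; Z -> ef.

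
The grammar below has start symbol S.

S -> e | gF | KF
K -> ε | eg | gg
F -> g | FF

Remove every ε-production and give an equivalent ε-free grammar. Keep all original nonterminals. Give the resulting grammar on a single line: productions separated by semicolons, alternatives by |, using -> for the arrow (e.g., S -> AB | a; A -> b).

Nullable set: {K}.
S -> KF: K nullable, giving F | KF.
Drop K -> ε.
Unchanged (no nullable symbols): S -> e; S -> gF; F -> FF; F -> g; K -> eg; K -> gg.

S -> F | e | KF | gF; F -> g | FF; K -> eg | gg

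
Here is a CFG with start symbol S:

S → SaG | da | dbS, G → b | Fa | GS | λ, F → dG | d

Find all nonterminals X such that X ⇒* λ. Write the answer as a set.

{G}

Directly nullable (have an ε-rule): {G}.
Not nullable: F, S — each has a terminal in every rule's right-hand side or depends on a non-nullable symbol.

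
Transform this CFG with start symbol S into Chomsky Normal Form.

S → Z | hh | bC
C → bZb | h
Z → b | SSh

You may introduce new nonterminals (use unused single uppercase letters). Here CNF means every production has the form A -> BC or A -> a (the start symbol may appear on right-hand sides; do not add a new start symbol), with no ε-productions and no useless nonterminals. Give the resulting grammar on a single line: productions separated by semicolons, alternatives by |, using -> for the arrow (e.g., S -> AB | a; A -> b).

S -> b | AC | BB | SE; A -> b; B -> h; C -> h | AD; D -> ZA; E -> SB; F -> SB; Z -> b | SF

No ε-productions.
After unit-elimination: S -> b | bC | hh | SSh; C -> h | bZb; Z -> b | SSh.
TERM: introduce A -> b, B -> h and substitute in every rule of length ≥2.
BIN: C -> AZA becomes C -> AD, D -> ZA; S -> SSB becomes S -> SE, E -> SB; Z -> SSB becomes Z -> SF, F -> SB.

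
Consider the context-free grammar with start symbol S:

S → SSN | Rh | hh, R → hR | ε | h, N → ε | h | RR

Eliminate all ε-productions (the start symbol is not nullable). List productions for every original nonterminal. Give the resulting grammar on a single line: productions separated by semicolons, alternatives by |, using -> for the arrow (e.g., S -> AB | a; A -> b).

S -> h | Rh | SS | hh | SSN; N -> R | h | RR; R -> h | hR

Nullable set: {N, R}.
S -> Rh: R nullable, giving Rh | h.
S -> SSN: N nullable, giving SS | SSN.
Drop N -> ε.
N -> RR: R, R nullable, giving R | RR.
Drop R -> ε.
R -> hR: R nullable, giving h | hR.
Unchanged (no nullable symbols): S -> hh; N -> h; R -> h.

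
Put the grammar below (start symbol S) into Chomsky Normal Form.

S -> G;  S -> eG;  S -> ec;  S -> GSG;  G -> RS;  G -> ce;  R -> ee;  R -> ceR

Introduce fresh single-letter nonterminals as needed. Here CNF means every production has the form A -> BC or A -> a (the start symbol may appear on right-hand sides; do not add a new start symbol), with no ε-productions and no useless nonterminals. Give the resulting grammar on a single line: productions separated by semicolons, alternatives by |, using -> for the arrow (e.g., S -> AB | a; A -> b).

No ε-productions.
After unit-elimination: S -> RS | ce | eG | ec | GSG; G -> RS | ce; R -> ee | ceR.
TERM: introduce A -> c, B -> e and substitute in every rule of length ≥2.
BIN: R -> ABR becomes R -> AC, C -> BR; S -> GSG becomes S -> GD, D -> SG.

S -> AB | BA | BG | GD | RS; A -> c; B -> e; C -> BR; D -> SG; G -> AB | RS; R -> AC | BB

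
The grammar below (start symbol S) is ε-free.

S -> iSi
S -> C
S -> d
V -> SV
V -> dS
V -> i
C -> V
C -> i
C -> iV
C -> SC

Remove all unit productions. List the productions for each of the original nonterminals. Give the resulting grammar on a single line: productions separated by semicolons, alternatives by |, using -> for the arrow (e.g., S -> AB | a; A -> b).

S -> d | i | SC | SV | dS | iV | iSi; C -> i | SC | SV | dS | iV; V -> i | SV | dS

Unit productions: C->V, S->C.
Unit pairs (A ⇒* B via units): (C,V), (S,C), (S,V).
S: inherits non-unit rules of {C, S, V} → SC | SV | d | dS | i | iSi | iV.
C: inherits non-unit rules of {C, V} → SC | SV | dS | i | iV.
V: inherits non-unit rules of {V} → SV | dS | i.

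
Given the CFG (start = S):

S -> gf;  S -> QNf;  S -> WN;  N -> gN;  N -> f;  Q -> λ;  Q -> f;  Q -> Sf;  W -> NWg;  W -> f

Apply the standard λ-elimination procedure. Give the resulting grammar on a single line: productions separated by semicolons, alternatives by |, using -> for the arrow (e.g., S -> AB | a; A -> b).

S -> Nf | WN | gf | QNf; N -> f | gN; Q -> f | Sf; W -> f | NWg

Nullable set: {Q}.
S -> QNf: Q nullable, giving Nf | QNf.
Drop Q -> λ.
Unchanged (no nullable symbols): S -> WN; S -> gf; N -> f; N -> gN; Q -> Sf; Q -> f; W -> NWg; W -> f.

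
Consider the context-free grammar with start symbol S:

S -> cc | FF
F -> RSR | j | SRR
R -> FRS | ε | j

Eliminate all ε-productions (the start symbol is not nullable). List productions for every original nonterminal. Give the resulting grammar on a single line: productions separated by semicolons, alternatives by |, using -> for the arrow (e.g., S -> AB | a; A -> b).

Nullable set: {R}.
F -> RSR: R, R nullable, giving RS | RSR | S | SR.
F -> SRR: R, R nullable, giving S | SR | SRR.
Drop R -> ε.
R -> FRS: R nullable, giving FRS | FS.
Unchanged (no nullable symbols): S -> FF; S -> cc; F -> j; R -> j.

S -> FF | cc; F -> S | j | RS | SR | RSR | SRR; R -> j | FS | FRS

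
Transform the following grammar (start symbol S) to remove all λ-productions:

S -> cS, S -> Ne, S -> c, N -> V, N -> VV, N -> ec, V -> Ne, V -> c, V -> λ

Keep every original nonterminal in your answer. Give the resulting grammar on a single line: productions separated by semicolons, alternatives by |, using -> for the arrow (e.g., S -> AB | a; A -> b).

S -> c | e | Ne | cS; N -> V | VV | ec; V -> c | e | Ne

Nullable set: {N, V}.
S -> Ne: N nullable, giving Ne | e.
N -> V: V nullable, giving V.
N -> VV: V, V nullable, giving V | VV.
Drop V -> λ.
V -> Ne: N nullable, giving Ne | e.
Unchanged (no nullable symbols): S -> c; S -> cS; N -> ec; V -> c.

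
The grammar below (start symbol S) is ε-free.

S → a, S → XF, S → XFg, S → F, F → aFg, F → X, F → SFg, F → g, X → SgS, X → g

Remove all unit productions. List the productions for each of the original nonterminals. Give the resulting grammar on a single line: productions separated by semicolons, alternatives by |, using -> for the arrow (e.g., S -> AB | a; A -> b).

Unit productions: F->X, S->F.
Unit pairs (A ⇒* B via units): (F,X), (S,F), (S,X).
S: inherits non-unit rules of {F, S, X} → SFg | SgS | XF | XFg | a | aFg | g.
F: inherits non-unit rules of {F, X} → SFg | SgS | aFg | g.
X: inherits non-unit rules of {X} → SgS | g.

S -> a | g | XF | SFg | SgS | XFg | aFg; F -> g | SFg | SgS | aFg; X -> g | SgS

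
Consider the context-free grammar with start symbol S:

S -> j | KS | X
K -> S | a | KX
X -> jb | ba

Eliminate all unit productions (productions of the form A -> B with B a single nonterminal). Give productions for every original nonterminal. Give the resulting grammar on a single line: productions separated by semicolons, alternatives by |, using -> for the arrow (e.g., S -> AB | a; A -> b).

S -> j | KS | ba | jb; K -> a | j | KS | KX | ba | jb; X -> ba | jb

Unit productions: K->S, S->X.
Unit pairs (A ⇒* B via units): (K,S), (K,X), (S,X).
S: inherits non-unit rules of {S, X} → KS | ba | j | jb.
K: inherits non-unit rules of {K, S, X} → KS | KX | a | ba | j | jb.
X: inherits non-unit rules of {X} → ba | jb.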